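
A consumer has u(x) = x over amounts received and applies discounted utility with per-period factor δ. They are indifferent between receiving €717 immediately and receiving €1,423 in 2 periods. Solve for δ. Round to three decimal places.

δ ≈ 0.710

Indifference means u(717) = δ^2 · u(1423), so δ^2 = u(717)/u(1423).
With u(x) = x: δ^2 = 717/1423 = 0.50387.
Hence δ = (0.50387)^(1/2) = 0.70983.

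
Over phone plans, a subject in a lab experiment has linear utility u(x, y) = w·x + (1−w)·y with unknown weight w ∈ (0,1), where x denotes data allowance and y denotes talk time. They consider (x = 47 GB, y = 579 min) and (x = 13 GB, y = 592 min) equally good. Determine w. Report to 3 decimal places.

Equating utilities: w·47 + (1−w)·579 = w·13 + (1−w)·592.
Rearranging, 34·w − 13·(1−w) = 0.
Hence w = 13/(34+13) = 13/47 = 0.277.

w = 0.277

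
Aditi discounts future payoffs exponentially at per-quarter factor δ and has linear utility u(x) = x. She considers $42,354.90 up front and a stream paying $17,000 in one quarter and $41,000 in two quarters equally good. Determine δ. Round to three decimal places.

The stream is worth 17000δ + 41000δ² today, so 17000δ + 41000δ² = 42354.90.
Rearranged: 41000δ² + 17000δ − 42354.90 = 0.
The positive root is δ = [−17000 + √(17000² + 4·41000·42354.90)] / (2·41000) = (−17000 + 85060.000)/82000 ≈ 0.830.

δ ≈ 0.830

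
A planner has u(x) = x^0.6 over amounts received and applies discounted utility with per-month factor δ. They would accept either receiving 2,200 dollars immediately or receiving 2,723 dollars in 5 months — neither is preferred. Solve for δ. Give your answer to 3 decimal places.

Equating discounted utilities: u(2200) = δ^5·u(2723) ⇒ δ^5 = u(2200)/u(2723).
Since u(x) = x^0.6, δ^5 = (2200/2723)^0.6 = 0.80793^0.6 = 0.87988.
So δ = 0.87988^(1/5) ≈ 0.975.

δ ≈ 0.975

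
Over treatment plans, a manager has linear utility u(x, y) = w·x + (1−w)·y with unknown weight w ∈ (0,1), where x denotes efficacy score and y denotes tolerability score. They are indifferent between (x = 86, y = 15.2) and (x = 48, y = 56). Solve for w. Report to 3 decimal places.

Indifference: w·86 + (1−w)·15.2 = w·48 + (1−w)·56.
Collecting terms: w·38 = (1−w)·40.8.
The marginal rate of substitution is 40.8/38, so w = 40.8/(38+40.8) = 0.518.

w = 0.518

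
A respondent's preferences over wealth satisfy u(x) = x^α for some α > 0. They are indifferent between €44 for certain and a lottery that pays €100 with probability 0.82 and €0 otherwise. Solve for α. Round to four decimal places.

The lottery's expected utility is 0.82·u(100) + 0.18·u(0) = 0.82·100^α (since u(0) = 0 for α > 0).
Setting u(44) equal to that: 44^α = 0.82·100^α ⇒ (44/100)^α = 0.82.
Taking logs: α·ln(44/100) = ln(0.82), so α = -0.1984509 / -0.8209806 ≈ 0.2417.

α ≈ 0.2417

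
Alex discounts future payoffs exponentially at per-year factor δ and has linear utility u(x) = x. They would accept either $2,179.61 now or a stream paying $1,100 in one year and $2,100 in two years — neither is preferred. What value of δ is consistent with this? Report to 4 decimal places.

δ ≈ 0.7900

Present value of the stream is 1100·δ + 2100·δ². Indifference gives 1100δ + 2100δ² = 2179.61.
That is, 2100δ² + 1100δ − 2179.61 = 0, a quadratic in δ.
The positive root is δ = [−1100 + √(1100² + 4·2100·2179.61)] / (2·2100) = (−1100 + 4418.000)/4200 ≈ 0.7900.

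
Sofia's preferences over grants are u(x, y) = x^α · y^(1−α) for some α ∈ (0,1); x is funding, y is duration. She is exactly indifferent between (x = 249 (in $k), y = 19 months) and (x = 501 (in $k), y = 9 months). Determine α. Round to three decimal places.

Set the two utilities equal: 249^α·19^(1−α) = 501^α·9^(1−α).
Taking logs: α·ln 249 + (1−α)·ln 19 = α·ln 501 + (1−α)·ln 9, i.e. α·-0.699153 = (1−α)·-0.747214.
So α/(1−α) = (-0.747214)/(-0.699153) = 1.068742, and α = 1.068742/2.068742 ≈ 0.517.

α ≈ 0.517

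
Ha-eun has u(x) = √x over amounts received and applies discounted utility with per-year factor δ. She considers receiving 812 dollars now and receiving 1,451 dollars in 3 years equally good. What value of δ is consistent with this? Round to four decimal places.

δ ≈ 0.9078

Indifference means u(812) = δ^3 · u(1451), so δ^3 = u(812)/u(1451).
Since u(x) = √x, δ^3 = √(812/1451) = 0.74807.
Taking the cube root: δ = 0.74807^(1/3) ≈ 0.9078.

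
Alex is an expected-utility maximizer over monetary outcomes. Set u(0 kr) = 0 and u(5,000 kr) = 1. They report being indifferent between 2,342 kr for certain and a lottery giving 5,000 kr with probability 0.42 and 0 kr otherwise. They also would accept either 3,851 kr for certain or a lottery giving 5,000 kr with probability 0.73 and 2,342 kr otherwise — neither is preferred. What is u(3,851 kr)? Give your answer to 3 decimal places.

The first gamble pins u(2,342 kr): it must equal 0.42·1 + 0.58·0 = 0.42.
The second indifference gives u(3,851 kr) = 0.73·u(5,000 kr) + 0.27·u(2,342 kr) = 0.73·1.00 + 0.27·0.42 = 0.8434.

0.843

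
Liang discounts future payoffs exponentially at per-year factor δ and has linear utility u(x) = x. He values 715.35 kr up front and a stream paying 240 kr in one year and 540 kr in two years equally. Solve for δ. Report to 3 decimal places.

The stream is worth 240δ + 540δ² today, so 240δ + 540δ² = 715.35.
That is, 540δ² + 240δ − 715.35 = 0, a quadratic in δ.
By the quadratic formula (taking the positive root), δ = (−240 + √1602756.00) / 1080 ≈ 0.950.

δ ≈ 0.950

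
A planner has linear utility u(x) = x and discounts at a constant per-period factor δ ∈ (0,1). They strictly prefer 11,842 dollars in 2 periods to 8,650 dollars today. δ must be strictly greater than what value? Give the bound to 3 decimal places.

Comparing present values: 8650 < δ^2·11842.
Hence δ^2 > 8650/11842 = 0.73045, and x ↦ x^(1/2) is increasing on (0,∞).
δ > (8650/11842)^(1/2) ≈ 0.855.

δ > 0.855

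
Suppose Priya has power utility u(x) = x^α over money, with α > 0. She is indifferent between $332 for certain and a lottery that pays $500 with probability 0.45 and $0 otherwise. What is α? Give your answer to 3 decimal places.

EU(lottery) = 0.45·500^α + 0.55·0 = 0.45·500^α.
Equating: 332^α = 0.45·500^α, i.e. 0.6640^α = 0.45.
Taking logs: α·ln(332/500) = ln(0.45), so α = -0.798508 / -0.409473 ≈ 1.950.

α ≈ 1.950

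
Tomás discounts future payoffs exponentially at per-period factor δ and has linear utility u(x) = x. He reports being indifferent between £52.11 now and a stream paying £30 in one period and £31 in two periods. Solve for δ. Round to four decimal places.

The stream is worth 30δ + 31δ² today, so 30δ + 31δ² = 52.11.
So 31δ² + 30δ − 52.11 = 0.
By the quadratic formula (taking the positive root), δ = (−30 + √7361.64) / 62 ≈ 0.9000.

δ ≈ 0.9000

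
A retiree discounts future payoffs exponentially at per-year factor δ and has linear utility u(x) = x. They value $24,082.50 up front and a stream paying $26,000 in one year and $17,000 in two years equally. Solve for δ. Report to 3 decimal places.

The stream is worth 26000δ + 17000δ² today, so 26000δ + 17000δ² = 24082.50.
That is, 17000δ² + 26000δ − 24082.50 = 0, a quadratic in δ.
By the quadratic formula (taking the positive root), δ = (−26000 + √2313610000.00) / 34000 ≈ 0.650.

δ ≈ 0.650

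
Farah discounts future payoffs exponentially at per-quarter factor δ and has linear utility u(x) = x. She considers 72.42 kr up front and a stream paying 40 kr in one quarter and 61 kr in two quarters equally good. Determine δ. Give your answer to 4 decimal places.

δ ≈ 0.8100

The stream is worth 40δ + 61δ² today, so 40δ + 61δ² = 72.42.
Rearranged: 61δ² + 40δ − 72.42 = 0.
δ = (−40 + √(40² + 4·61·72.42)) / (2·61) = (−40 + √19270.48) / 122 ≈ 0.8100.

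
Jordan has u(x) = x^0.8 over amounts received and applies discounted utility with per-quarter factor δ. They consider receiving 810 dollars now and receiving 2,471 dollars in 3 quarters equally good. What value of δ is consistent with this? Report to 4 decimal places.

δ ≈ 0.7427

Indifference means u(810) = δ^3 · u(2471), so δ^3 = u(810)/u(2471).
Since u(x) = x^0.8, δ^3 = (810/2471)^0.8 = 0.32780^0.8 = 0.40972.
Taking the cube root: δ = 0.40972^(1/3) ≈ 0.7427.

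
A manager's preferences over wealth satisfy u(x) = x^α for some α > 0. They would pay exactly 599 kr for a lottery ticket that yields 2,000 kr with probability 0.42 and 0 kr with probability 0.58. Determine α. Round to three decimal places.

EU(lottery) = 0.42·2000^α + 0.58·0 = 0.42·2000^α.
Equating: 599^α = 0.42·2000^α, i.e. 0.2995^α = 0.42.
α = ln(0.42) / ln(599/2000) = -0.867501/-1.205641 ≈ 0.720.

α ≈ 0.720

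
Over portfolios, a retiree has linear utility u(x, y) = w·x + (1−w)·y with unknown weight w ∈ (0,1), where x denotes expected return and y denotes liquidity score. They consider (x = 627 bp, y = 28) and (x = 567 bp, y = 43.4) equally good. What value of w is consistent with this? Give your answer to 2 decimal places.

u(627,28) = u(567,43.4) means w·627 + (1−w)·28 = w·567 + (1−w)·43.4.
Collecting terms: w·60 = (1−w)·15.4.
The marginal rate of substitution is 15.4/60, so w = 15.4/(60+15.4) = 0.20.

w = 0.20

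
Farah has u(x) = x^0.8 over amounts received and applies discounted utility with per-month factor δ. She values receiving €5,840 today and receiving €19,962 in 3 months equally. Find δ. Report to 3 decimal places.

δ ≈ 0.721

The payoff in 3 months is discounted by δ^3, so u(5840) = δ^3·u(19962) and δ^3 = u(5840)/u(19962).
With u(x) = x^0.8: δ^3 = 5840^0.8/19962^0.8 = (5840/19962)^0.8 = 0.37408.
So δ = 0.37408^(1/3) ≈ 0.721.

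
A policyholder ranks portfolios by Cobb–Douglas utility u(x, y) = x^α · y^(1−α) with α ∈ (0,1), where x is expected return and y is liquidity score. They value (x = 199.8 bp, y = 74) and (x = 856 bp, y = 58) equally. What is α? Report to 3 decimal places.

α ≈ 0.143

The Cobb–Douglas utilities coincide, so 199.8^α·74^(1−α) = 856^α·58^(1−α).
Rearrange to (199.8/856)^α = (58/74)^(1−α) and take logs: α·-1.454954 = (1−α)·-0.243622.
Thus α·(-1.698576) = -0.243622, so α = -0.243622/-1.698576 ≈ 0.143.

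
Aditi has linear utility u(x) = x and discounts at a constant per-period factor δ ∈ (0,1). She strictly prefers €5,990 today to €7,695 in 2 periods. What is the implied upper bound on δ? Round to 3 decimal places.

δ < 0.882

Comparing present values: 5990 > δ^2·7695.
Hence δ^2 < 5990/7695 = 0.77843, and x ↦ x^(1/2) is increasing on (0,∞).
δ < 0.77843^(1/2) = 0.882.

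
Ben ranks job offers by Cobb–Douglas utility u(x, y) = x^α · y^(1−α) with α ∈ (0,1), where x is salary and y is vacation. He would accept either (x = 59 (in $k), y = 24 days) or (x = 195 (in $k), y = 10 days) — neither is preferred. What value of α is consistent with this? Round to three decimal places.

The Cobb–Douglas utilities coincide, so 59^α·24^(1−α) = 195^α·10^(1−α).
(59/195)^α = (10/24)^(1−α); take logs: α·ln(59/195) = (1−α)·ln(10/24), i.e. α·-1.195462 = (1−α)·-0.875469.
So α/(1−α) = (-0.875469)/(-1.195462) = 0.732327, and α = 0.732327/1.732327 ≈ 0.423.

α ≈ 0.423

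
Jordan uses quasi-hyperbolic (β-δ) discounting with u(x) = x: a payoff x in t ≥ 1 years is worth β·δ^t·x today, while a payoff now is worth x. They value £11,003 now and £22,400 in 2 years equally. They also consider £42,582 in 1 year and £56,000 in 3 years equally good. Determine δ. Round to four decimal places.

From the later pair, β·δ^1·42582 = β·δ^3·56000; dividing through, δ^2 = 42582/56000 = 0.76039, so δ = 0.87201.

δ ≈ 0.8720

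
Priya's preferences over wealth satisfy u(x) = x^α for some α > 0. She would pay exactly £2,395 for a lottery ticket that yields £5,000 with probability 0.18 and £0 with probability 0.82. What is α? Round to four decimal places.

EU(lottery) = 0.18·5000^α + 0.82·0 = 0.18·5000^α.
Indifference: 2395^α = 0.18·5000^α, so (2395/5000)^α = 0.18.
α = ln(0.18) / ln(2395/5000) = -1.7147984/-0.7360547 ≈ 2.3297.

α ≈ 2.3297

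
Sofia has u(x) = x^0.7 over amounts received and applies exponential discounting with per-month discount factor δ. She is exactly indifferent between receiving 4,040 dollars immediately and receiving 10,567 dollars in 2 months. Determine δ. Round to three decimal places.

δ ≈ 0.714

Indifference means u(4040) = δ^2 · u(10567), so δ^2 = u(4040)/u(10567).
Since u(x) = x^0.7, δ^2 = (4040/10567)^0.7 = 0.38232^0.7 = 0.51015.
So δ = 0.51015^(1/2) ≈ 0.714.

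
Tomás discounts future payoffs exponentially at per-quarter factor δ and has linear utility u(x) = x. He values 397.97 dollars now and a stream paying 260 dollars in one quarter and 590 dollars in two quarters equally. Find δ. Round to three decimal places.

δ ≈ 0.630

Present value of the stream is 260·δ + 590·δ². Indifference gives 260δ + 590δ² = 397.97.
That is, 590δ² + 260δ − 397.97 = 0, a quadratic in δ.
By the quadratic formula (taking the positive root), δ = (−260 + √1006809.20) / 1180 ≈ 0.630.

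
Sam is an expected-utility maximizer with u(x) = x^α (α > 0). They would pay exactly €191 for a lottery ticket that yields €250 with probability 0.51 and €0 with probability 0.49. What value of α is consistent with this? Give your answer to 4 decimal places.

α ≈ 2.5014

The lottery's expected utility is 0.51·u(250) + 0.49·u(0) = 0.51·250^α (since u(0) = 0 for α > 0).
Setting u(191) equal to that: 191^α = 0.51·250^α ⇒ (191/250)^α = 0.51.
α = ln(0.51) / ln(191/250) = -0.6733446/-0.2691875 ≈ 2.5014.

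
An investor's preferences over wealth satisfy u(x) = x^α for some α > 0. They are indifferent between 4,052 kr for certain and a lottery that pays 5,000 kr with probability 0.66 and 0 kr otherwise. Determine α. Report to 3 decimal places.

α ≈ 1.977

Since u(0) = 0, the lottery's EU is 0.66·5000^α.
Indifference: 4052^α = 0.66·5000^α, so (4052/5000)^α = 0.66.
Take logs: α = ln 0.66 / ln(4052/5000) ≈ 1.97651.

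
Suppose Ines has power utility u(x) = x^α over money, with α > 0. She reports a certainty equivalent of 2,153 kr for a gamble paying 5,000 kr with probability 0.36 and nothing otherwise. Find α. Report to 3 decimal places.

α ≈ 1.213

Since u(0) = 0, the lottery's EU is 0.36·5000^α.
Setting u(2153) equal to that: 2153^α = 0.36·5000^α ⇒ (2153/5000)^α = 0.36.
α = ln(0.36) / ln(2153/5000) = -1.021651/-0.842576 ≈ 1.213.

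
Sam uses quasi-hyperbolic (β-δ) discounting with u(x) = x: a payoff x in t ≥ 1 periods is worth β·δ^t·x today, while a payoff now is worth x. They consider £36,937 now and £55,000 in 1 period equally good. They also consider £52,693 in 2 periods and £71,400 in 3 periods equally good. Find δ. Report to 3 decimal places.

Both payoffs in the second observation are in the future, so β drops out: δ^2·52693 = δ^3·71400 ⇒ δ = 52693/71400 = 0.73800.

δ ≈ 0.738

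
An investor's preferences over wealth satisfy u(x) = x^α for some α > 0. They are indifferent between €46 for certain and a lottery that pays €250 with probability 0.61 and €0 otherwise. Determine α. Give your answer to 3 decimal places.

EU(lottery) = 0.61·250^α + 0.39·0 = 0.61·250^α.
Equating: 46^α = 0.61·250^α, i.e. 0.1840^α = 0.61.
α = ln(0.61) / ln(46/250) = -0.494296/-1.692820 ≈ 0.292.

α ≈ 0.292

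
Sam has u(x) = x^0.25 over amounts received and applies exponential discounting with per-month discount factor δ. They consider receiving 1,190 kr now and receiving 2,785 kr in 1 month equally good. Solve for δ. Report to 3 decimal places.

The payoff in 1 month is discounted by δ, so u(1190) = δ·u(2785) and δ = u(1190)/u(2785).
Since u(x) = x^0.25, δ = (1190/2785)^0.25 = 0.42729^0.25 = 0.80850.

δ ≈ 0.809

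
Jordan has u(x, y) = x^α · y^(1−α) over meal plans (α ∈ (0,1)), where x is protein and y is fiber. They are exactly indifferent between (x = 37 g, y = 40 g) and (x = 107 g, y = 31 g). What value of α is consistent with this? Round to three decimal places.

Set the two utilities equal: 37^α·40^(1−α) = 107^α·31^(1−α).
Rearrange to (37/107)^α = (31/40)^(1−α) and take logs: α·-1.061911 = (1−α)·-0.254892.
Thus α·(-1.316803) = -0.254892, so α = -0.254892/-1.316803 ≈ 0.194.

α ≈ 0.194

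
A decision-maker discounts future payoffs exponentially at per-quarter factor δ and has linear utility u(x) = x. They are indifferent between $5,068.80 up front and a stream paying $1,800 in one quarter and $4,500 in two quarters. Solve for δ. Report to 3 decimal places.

δ ≈ 0.880

The stream is worth 1800δ + 4500δ² today, so 1800δ + 4500δ² = 5068.80.
That is, 4500δ² + 1800δ − 5068.80 = 0, a quadratic in δ.
By the quadratic formula (taking the positive root), δ = (−1800 + √94478400.00) / 9000 ≈ 0.880.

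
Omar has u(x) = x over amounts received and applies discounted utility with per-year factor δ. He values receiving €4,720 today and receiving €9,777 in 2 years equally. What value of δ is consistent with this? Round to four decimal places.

δ ≈ 0.6948

The payoff in 2 years is discounted by δ^2, so u(4720) = δ^2·u(9777) and δ^2 = u(4720)/u(9777).
With u(x) = x: δ^2 = 4720/9777 = 0.48277.
Taking the square root: δ = 0.48277^(1/2) ≈ 0.6948.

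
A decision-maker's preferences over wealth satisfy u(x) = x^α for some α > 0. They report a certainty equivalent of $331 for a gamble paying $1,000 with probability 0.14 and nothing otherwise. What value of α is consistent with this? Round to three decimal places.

Since u(0) = 0, the lottery's EU is 0.14·1000^α.
Setting u(331) equal to that: 331^α = 0.14·1000^α ⇒ (331/1000)^α = 0.14.
α = ln(0.14) / ln(331/1000) = -1.966113/-1.105637 ≈ 1.778.

α ≈ 1.778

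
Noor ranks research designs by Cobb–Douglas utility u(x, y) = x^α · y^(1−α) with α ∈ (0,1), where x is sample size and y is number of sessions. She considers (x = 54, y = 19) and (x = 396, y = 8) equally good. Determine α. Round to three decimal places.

Indifference: 54^α · 19^(1−α) = 396^α · 8^(1−α).
(54/396)^α = (8/19)^(1−α); take logs: α·ln(54/396) = (1−α)·ln(8/19), i.e. α·-1.992430 = (1−α)·-0.864997.
With A = -1.992430 and B = -0.864997: α·A = (1−α)·B, so α = B/(A+B) = -0.864997/-2.857427 ≈ 0.303.

α ≈ 0.303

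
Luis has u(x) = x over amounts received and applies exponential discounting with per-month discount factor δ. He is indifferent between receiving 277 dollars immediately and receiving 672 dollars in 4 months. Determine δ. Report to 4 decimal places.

Equating discounted utilities: u(277) = δ^4·u(672) ⇒ δ^4 = u(277)/u(672).
With u(x) = x: δ^4 = 277/672 = 0.41220.
So δ = 0.41220^(1/4) ≈ 0.8013.

δ ≈ 0.8013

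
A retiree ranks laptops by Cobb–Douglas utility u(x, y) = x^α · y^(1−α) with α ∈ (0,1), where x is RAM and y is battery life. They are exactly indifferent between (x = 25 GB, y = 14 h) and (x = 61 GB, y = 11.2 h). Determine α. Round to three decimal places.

α ≈ 0.200

Indifference: 25^α · 14^(1−α) = 61^α · 11.2^(1−α).
(25/61)^α = (11.2/14)^(1−α); take logs: α·ln(25/61) = (1−α)·ln(11.2/14), i.e. α·-0.891998 = (1−α)·-0.223144.
Thus α·(-1.115142) = -0.223144, so α = -0.223144/-1.115142 ≈ 0.200.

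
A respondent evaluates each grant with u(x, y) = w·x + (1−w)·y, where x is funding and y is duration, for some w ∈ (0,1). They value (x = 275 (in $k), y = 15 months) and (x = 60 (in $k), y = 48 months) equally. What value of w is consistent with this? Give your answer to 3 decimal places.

Indifference: w·275 + (1−w)·15 = w·60 + (1−w)·48.
Rearranging, 215·w − 33·(1−w) = 0.
So w/(1−w) = 33/215 = 0.1535, giving w = 33/(215+33) = 0.133.

w = 0.133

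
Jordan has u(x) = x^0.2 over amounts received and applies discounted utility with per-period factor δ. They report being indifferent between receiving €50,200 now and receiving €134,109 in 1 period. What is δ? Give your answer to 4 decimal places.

δ ≈ 0.8216

Equating discounted utilities: u(50200) = δ·u(134109) ⇒ δ = u(50200)/u(134109).
Since u(x) = x^0.2, δ = (50200/134109)^0.2 = 0.37432^0.2 = 0.82158.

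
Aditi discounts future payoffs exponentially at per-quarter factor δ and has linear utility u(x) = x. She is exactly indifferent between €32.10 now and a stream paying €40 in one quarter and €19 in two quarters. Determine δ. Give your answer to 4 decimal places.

δ ≈ 0.6199

The stream is worth 40δ + 19δ² today, so 40δ + 19δ² = 32.10.
So 19δ² + 40δ − 32.10 = 0.
By the quadratic formula (taking the positive root), δ = (−40 + √4039.60) / 38 ≈ 0.6199.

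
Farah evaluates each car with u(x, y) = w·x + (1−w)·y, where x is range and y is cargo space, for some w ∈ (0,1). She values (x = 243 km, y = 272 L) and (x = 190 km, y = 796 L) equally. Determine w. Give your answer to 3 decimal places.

w = 0.908

Equating utilities: w·243 + (1−w)·272 = w·190 + (1−w)·796.
w·(243−190) = (1−w)·(796−272), i.e. w·53 = (1−w)·524.
So w/(1−w) = 524/53 = 9.8868, giving w = 524/(53+524) = 0.908.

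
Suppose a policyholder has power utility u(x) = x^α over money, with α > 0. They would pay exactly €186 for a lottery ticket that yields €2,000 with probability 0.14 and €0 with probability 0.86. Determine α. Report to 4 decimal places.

EU(lottery) = 0.14·2000^α + 0.86·0 = 0.14·2000^α.
Indifference: 186^α = 0.14·2000^α, so (186/2000)^α = 0.14.
Taking logs: α·ln(186/2000) = ln(0.14), so α = -1.9661129 / -2.3751558 ≈ 0.8278.

α ≈ 0.8278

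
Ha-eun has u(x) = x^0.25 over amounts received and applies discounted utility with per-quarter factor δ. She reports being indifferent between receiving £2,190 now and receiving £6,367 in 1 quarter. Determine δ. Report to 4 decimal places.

Equating discounted utilities: u(2190) = δ·u(6367) ⇒ δ = u(2190)/u(6367).
Since u(x) = x^0.25, δ = (2190/6367)^0.25 = 0.34396^0.25 = 0.76582.

δ ≈ 0.7658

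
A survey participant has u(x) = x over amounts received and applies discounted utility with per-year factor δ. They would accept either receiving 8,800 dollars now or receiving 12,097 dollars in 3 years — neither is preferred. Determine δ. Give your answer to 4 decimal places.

δ ≈ 0.8994

Equating discounted utilities: u(8800) = δ^3·u(12097) ⇒ δ^3 = u(8800)/u(12097).
With u(x) = x: δ^3 = 8800/12097 = 0.72745.
So δ = 0.72745^(1/3) ≈ 0.8994.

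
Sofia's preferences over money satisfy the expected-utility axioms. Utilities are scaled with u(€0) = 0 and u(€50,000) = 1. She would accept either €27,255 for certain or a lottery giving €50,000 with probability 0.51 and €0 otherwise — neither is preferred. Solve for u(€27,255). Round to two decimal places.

u(€27,255) equals the lottery's expected utility: 0.51·1 + 0.49·0 = 0.51.

0.51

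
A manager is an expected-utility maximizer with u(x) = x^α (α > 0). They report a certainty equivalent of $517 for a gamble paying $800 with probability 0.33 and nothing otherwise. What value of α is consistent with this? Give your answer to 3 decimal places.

α ≈ 2.539

Since u(0) = 0, the lottery's EU is 0.33·800^α.
Equating: 517^α = 0.33·800^α, i.e. 0.6462^α = 0.33.
Take logs: α = ln 0.33 / ln(517/800) ≈ 2.53949.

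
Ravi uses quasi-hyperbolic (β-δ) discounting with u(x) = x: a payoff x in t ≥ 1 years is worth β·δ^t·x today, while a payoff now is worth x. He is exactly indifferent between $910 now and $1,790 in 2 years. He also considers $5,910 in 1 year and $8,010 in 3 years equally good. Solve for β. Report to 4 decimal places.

Both payoffs in the second observation are in the future, so β drops out: δ^1·5910 = δ^3·8010 ⇒ δ^2 = 5910/8010 = 0.73783, so δ = 0.85897.
Now use the now-vs-future pair: 910 = β·δ^2·1790 gives β = 910/(0.73783·1790) ≈ 0.6890.

β ≈ 0.6890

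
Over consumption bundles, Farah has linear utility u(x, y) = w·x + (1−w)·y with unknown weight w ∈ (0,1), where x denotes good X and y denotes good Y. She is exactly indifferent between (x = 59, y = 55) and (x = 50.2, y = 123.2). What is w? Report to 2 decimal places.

w = 0.89

Indifference: w·59 + (1−w)·55 = w·50.2 + (1−w)·123.2.
w·(59−50.2) = (1−w)·(123.2−55), i.e. w·8.8 = (1−w)·68.2.
The marginal rate of substitution is 68.2/8.8, so w = 68.2/(8.8+68.2) = 0.89.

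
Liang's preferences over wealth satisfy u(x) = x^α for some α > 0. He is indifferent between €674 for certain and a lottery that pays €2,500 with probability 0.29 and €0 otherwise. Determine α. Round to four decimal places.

EU(lottery) = 0.29·2500^α + 0.71·0 = 0.29·2500^α.
Equating: 674^α = 0.29·2500^α, i.e. 0.2696^α = 0.29.
Take logs: α = ln 0.29 / ln(674/2500) ≈ 0.944354.

α ≈ 0.9444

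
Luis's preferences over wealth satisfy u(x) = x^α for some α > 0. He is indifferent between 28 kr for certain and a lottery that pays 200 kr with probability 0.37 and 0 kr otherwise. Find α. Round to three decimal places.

α ≈ 0.506

The lottery's expected utility is 0.37·u(200) + 0.63·u(0) = 0.37·200^α (since u(0) = 0 for α > 0).
Indifference: 28^α = 0.37·200^α, so (28/200)^α = 0.37.
Take logs: α = ln 0.37 / ln(28/200) ≈ 0.50569.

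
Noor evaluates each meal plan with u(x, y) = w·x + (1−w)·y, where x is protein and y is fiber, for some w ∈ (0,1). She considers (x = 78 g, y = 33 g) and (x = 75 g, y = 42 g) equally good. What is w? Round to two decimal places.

Indifference: w·78 + (1−w)·33 = w·75 + (1−w)·42.
Rearranging, 3·w − 9·(1−w) = 0.
Hence w = 9/(3+9) = 9/12 = 0.75.

w = 0.75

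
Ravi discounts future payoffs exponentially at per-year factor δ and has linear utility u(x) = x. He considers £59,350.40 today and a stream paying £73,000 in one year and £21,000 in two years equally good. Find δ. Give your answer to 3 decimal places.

Equating present values: 59350.40 = 73000δ + 21000δ².
That is, 21000δ² + 73000δ − 59350.40 = 0, a quadratic in δ.
The positive root is δ = [−73000 + √(73000² + 4·21000·59350.40)] / (2·21000) = (−73000 + 101560.000)/42000 ≈ 0.680.

δ ≈ 0.680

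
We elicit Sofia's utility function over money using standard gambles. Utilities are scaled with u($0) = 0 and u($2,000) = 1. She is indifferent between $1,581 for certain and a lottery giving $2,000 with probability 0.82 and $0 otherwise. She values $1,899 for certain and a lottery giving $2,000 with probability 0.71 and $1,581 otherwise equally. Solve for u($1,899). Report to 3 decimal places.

First, u($1,581) = 0.82·u($2,000) + 0.18·u($0) = 0.82.
Then u($1,899) = 0.71·u($2,000) + 0.29·u($1,581) = 0.71·1.00 + 0.29·0.82 = 0.9478.

0.948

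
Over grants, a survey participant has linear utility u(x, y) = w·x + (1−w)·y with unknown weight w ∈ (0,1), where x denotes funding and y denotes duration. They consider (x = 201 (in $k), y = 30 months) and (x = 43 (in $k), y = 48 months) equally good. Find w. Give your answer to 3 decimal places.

w = 0.102

Equating utilities: w·201 + (1−w)·30 = w·43 + (1−w)·48.
Rearranging, 158·w − 18·(1−w) = 0.
Hence w = 18/(158+18) = 18/176 = 0.102.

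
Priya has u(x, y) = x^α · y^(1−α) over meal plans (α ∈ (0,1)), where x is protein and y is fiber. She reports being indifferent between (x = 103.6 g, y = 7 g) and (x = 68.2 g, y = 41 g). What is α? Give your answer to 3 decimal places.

α ≈ 0.809

Set the two utilities equal: 103.6^α·7^(1−α) = 68.2^α·41^(1−α).
Taking logs: α·ln 103.6 + (1−α)·ln 7 = α·ln 68.2 + (1−α)·ln 41, i.e. α·0.418093 = (1−α)·1.767662.
With A = 0.418093 and B = 1.767662: α·A = (1−α)·B, so α = B/(A+B) = 1.767662/2.185755 ≈ 0.809.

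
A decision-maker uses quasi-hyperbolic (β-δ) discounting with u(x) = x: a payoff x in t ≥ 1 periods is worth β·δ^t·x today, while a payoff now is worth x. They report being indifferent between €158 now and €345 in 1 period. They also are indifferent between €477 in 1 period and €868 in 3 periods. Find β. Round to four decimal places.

The second indifference involves only future payoffs, so β cancels: β·δ^1·477 = β·δ^3·868, giving δ^2 = 477/868 = 0.54954, so δ = 0.74131.
Substituting δ into 158 = β·δ·345: β = 158/(255.752) ≈ 0.6178.

β ≈ 0.6178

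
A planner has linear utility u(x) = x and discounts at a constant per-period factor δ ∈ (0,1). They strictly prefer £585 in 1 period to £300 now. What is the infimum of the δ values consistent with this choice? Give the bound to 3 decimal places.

δ > 0.513

The preference means 300 < δ·585.
Dividing through by 585 gives δ > 0.51282.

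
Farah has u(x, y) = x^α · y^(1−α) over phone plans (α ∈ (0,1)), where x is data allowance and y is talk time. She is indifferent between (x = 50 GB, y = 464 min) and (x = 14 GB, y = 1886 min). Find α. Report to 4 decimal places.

α ≈ 0.5242

The Cobb–Douglas utilities coincide, so 50^α·464^(1−α) = 14^α·1886^(1−α).
Rearrange to (50/14)^α = (1886/464)^(1−α) and take logs: α·1.2729657 = (1−α)·1.4023289.
So α/(1−α) = (1.4023289)/(1.2729657) = 1.1016235, and α = 1.1016235/2.1016235 ≈ 0.5242.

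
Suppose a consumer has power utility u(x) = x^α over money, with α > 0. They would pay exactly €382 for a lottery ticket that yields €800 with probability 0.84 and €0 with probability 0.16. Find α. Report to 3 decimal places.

EU(lottery) = 0.84·800^α + 0.16·0 = 0.84·800^α.
Setting u(382) equal to that: 382^α = 0.84·800^α ⇒ (382/800)^α = 0.84.
Take logs: α = ln 0.84 / ln(382/800) ≈ 0.23587.

α ≈ 0.236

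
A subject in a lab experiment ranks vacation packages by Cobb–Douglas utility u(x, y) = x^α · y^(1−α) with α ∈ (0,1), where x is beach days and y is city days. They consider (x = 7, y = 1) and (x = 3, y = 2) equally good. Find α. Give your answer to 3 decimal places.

α ≈ 0.450

Set the two utilities equal: 7^α·1^(1−α) = 3^α·2^(1−α).
Taking logs: α·ln 7 + (1−α)·ln 1 = α·ln 3 + (1−α)·ln 2, i.e. α·0.847298 = (1−α)·0.693147.
So α/(1−α) = (0.693147)/(0.847298) = 0.818068, and α = 0.818068/1.818068 ≈ 0.450.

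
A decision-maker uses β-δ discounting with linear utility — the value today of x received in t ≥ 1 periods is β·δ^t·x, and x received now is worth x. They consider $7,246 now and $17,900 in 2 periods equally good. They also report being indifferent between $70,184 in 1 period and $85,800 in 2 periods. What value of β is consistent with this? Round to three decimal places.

β ≈ 0.605

From the later pair, β·δ^1·70184 = β·δ^2·85800; dividing through, δ = 70184/85800 = 0.81800.
Now use the now-vs-future pair: 7246 = β·δ^2·17900 gives β = 7246/(0.66912·17900) ≈ 0.605.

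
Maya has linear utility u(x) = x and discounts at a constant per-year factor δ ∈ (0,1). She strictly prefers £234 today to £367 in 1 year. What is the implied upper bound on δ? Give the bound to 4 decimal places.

δ < 0.6376

Under u(x) = x this choice says 234 > δ·367.
Dividing through by 367 gives δ < 0.63760.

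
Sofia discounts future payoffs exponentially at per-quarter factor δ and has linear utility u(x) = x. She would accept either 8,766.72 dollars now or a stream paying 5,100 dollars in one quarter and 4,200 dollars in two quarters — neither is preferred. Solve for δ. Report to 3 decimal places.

δ ≈ 0.960

Equating present values: 8766.72 = 5100δ + 4200δ².
That is, 4200δ² + 5100δ − 8766.72 = 0, a quadratic in δ.
The positive root is δ = [−5100 + √(5100² + 4·4200·8766.72)] / (2·4200) = (−5100 + 13164.000)/8400 ≈ 0.960.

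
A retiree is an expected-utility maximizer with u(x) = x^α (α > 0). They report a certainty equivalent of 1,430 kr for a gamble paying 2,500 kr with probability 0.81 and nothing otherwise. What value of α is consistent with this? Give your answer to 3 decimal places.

Since u(0) = 0, the lottery's EU is 0.81·2500^α.
Equating: 1430^α = 0.81·2500^α, i.e. 0.5720^α = 0.81.
α = ln(0.81) / ln(1430/2500) = -0.210721/-0.558616 ≈ 0.377.

α ≈ 0.377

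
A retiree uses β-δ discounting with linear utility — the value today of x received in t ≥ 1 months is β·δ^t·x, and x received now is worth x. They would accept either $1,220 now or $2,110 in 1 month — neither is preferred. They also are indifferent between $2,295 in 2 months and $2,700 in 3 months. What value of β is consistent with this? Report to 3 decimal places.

Both payoffs in the second observation are in the future, so β drops out: δ^2·2295 = δ^3·2700 ⇒ δ = 2295/2700 = 0.85000.
Substituting δ into 1220 = β·δ·2110: β = 1220/(1793.500) ≈ 0.680.

β ≈ 0.680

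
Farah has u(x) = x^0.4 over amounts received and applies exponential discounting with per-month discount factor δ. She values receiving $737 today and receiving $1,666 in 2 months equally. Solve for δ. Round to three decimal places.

δ ≈ 0.849

The payoff in 2 months is discounted by δ^2, so u(737) = δ^2·u(1666) and δ^2 = u(737)/u(1666).
Since u(x) = x^0.4, δ^2 = (737/1666)^0.4 = 0.44238^0.4 = 0.72163.
Taking the square root: δ = 0.72163^(1/2) ≈ 0.849.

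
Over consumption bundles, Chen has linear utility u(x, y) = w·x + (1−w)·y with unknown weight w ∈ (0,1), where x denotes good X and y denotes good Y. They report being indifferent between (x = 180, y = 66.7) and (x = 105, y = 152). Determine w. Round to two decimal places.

Indifference: w·180 + (1−w)·66.7 = w·105 + (1−w)·152.
Rearranging, 75·w − 85.3·(1−w) = 0.
So w/(1−w) = 85.3/75 = 1.1373, giving w = 85.3/(75+85.3) = 0.53.

w = 0.53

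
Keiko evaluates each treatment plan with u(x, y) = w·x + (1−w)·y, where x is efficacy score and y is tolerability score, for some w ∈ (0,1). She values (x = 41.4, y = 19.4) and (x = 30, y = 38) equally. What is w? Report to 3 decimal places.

w = 0.620

u(41.4,19.4) = u(30,38) means w·41.4 + (1−w)·19.4 = w·30 + (1−w)·38.
Rearranging, 11.4·w − 18.6·(1−w) = 0.
So w/(1−w) = 18.6/11.4 = 1.6316, giving w = 18.6/(11.4+18.6) = 0.620.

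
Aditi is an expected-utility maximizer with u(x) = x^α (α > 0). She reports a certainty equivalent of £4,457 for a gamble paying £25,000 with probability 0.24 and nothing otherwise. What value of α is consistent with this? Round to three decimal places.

The lottery's expected utility is 0.24·u(25000) + 0.76·u(0) = 0.24·25000^α (since u(0) = 0 for α > 0).
Setting u(4457) equal to that: 4457^α = 0.24·25000^α ⇒ (4457/25000)^α = 0.24.
α = ln(0.24) / ln(4457/25000) = -1.427116/-1.724400 ≈ 0.828.

α ≈ 0.828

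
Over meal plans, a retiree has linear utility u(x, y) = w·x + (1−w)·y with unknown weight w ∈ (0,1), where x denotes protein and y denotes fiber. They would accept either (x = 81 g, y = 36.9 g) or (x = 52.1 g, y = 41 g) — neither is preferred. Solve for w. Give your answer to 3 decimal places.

w = 0.124

u(81,36.9) = u(52.1,41) means w·81 + (1−w)·36.9 = w·52.1 + (1−w)·41.
Collecting terms: w·28.9 = (1−w)·4.1.
Hence w = 4.1/(28.9+4.1) = 4.1/33 = 0.124.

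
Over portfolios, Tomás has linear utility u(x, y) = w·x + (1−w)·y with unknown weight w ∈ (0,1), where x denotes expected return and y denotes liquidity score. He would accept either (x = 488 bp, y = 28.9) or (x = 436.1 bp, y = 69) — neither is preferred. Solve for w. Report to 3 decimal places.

Indifference: w·488 + (1−w)·28.9 = w·436.1 + (1−w)·69.
Collecting terms: w·51.9 = (1−w)·40.1.
The marginal rate of substitution is 40.1/51.9, so w = 40.1/(51.9+40.1) = 0.436.

w = 0.436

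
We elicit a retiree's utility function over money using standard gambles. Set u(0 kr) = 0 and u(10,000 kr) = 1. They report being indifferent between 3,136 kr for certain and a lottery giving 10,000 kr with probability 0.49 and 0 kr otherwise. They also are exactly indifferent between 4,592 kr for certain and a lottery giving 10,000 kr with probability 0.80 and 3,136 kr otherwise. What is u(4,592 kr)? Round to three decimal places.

0.898

The first gamble pins u(3,136 kr): it must equal 0.49·1 + 0.51·0 = 0.49.
Chaining: u(4,592 kr) = 0.80·1.00 + 0.20·0.49 = 0.8980.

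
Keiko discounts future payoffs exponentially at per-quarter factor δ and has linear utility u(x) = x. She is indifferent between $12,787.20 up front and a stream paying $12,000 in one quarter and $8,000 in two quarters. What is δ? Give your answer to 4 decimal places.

The stream is worth 12000δ + 8000δ² today, so 12000δ + 8000δ² = 12787.20.
So 8000δ² + 12000δ − 12787.20 = 0.
By the quadratic formula (taking the positive root), δ = (−12000 + √553190400.00) / 16000 ≈ 0.7200.

δ ≈ 0.7200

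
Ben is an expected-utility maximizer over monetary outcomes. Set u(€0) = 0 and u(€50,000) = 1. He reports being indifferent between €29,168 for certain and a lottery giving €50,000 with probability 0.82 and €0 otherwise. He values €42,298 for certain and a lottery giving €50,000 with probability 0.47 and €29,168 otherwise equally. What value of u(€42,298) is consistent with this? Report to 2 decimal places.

0.90

The first gamble pins u(€29,168): it must equal 0.82·1 + 0.18·0 = 0.82.
Chaining: u(€42,298) = 0.47·1.00 + 0.53·0.82 = 0.9046.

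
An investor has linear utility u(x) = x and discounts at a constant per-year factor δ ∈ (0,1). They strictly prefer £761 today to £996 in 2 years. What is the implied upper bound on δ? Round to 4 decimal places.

δ < 0.8741

Under u(x) = x this choice says 761 > δ^2·996.
So δ^2 < 761/996 = 0.76406; taking the square root of both positive sides preserves the inequality.
δ < 0.76406^(1/2) = 0.8741.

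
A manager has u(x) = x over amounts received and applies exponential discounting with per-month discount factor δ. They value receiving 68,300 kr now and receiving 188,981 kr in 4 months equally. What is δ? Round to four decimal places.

Indifference means u(68300) = δ^4 · u(188981), so δ^4 = u(68300)/u(188981).
With u(x) = x: δ^4 = 68300/188981 = 0.36141.
So δ = 0.36141^(1/4) ≈ 0.7754.

δ ≈ 0.7754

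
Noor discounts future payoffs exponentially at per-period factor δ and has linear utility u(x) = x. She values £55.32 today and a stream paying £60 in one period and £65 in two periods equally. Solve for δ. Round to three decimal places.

δ ≈ 0.570

The stream is worth 60δ + 65δ² today, so 60δ + 65δ² = 55.32.
So 65δ² + 60δ − 55.32 = 0.
By the quadratic formula (taking the positive root), δ = (−60 + √17983.20) / 130 ≈ 0.570.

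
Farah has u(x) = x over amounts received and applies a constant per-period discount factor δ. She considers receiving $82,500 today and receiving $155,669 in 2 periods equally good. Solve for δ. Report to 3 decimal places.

δ ≈ 0.728

Indifference means u(82500) = δ^2 · u(155669), so δ^2 = u(82500)/u(155669).
With u(x) = x: δ^2 = 82500/155669 = 0.52997.
Taking the square root: δ = 0.52997^(1/2) ≈ 0.728.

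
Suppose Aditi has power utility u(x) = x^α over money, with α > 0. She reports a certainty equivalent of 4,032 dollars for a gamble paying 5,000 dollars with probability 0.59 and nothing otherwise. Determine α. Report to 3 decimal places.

The lottery's expected utility is 0.59·u(5000) + 0.41·u(0) = 0.59·5000^α (since u(0) = 0 for α > 0).
Equating: 4032^α = 0.59·5000^α, i.e. 0.8064^α = 0.59.
α = ln(0.59) / ln(4032/5000) = -0.527633/-0.215175 ≈ 2.452.

α ≈ 2.452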